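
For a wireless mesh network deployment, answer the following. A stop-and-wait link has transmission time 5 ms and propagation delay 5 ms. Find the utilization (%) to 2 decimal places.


Given: Ttrans = 5 ms, Tprop = 5 ms
RTT = 2 * Tprop = 2 * 5 = 10 ms
U = Ttrans / (Ttrans + RTT)
U = 5 / (5 + 10)
U = 5 / 15 = 0.333333
U% = 33.33%

33.33


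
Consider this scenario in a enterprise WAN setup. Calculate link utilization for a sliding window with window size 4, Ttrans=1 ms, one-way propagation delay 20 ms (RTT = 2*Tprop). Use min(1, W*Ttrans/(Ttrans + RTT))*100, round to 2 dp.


Given: W = 4, Ttrans = 1 ms, RTT = 40 ms (= 2 * Tprop, Tprop = 20 ms)
Cycle time = Ttrans + RTT = 1 + 40 = 41 ms (first packet sent until its ACK returns)
W * Ttrans = 4 * 1 = 4 ms of sending per cycle
W * Ttrans / (Ttrans + RTT) = 4 / 41 = 0.097561
U = min(1, 0.097561) = 0.097561
U% = 9.76%

9.76


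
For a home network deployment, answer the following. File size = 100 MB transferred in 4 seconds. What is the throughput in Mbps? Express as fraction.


Given: file = 100 MB, time = 4 s
File in Mb = 100 * 8 = 800 Mb
Throughput = 800 / 4 Mbps
Throughput = 200 Mbps

200


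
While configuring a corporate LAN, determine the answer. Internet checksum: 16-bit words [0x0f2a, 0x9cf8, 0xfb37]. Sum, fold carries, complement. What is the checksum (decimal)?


Given words: [0x0f2a, 0x9cf8, 0xfb37]
Step 1: Sum all words
Raw sum = 3882 + 40184 + 64311 = 108377
Step 2: Fold carry: (42841 + 1) = 42842
One's complement = ~42842 & 0xFFFF = 22693

22693


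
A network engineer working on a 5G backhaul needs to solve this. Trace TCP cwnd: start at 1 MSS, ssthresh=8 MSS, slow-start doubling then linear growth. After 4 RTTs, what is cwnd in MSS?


RTT 0: cwnd = 1 MSS (initial)
RTT 1: cwnd = 2 MSS (slow start, doubled)
RTT 2: cwnd = 4 MSS (slow start, doubled)
RTT 3: cwnd = 8 MSS (slow start, doubled)
RTT 4: cwnd = 9 MSS (congestion avoidance, +1)

9


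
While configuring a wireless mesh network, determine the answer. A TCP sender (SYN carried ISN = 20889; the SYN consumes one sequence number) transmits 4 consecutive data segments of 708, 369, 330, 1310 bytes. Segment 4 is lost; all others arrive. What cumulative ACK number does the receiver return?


SYN uses sequence number 20889; first data byte = ISN + 1 = 20890.
Segment 1: SEQ = 20890, len = 708 B, covers [20890, 21597]
Segment 2: SEQ = 21598, len = 369 B, covers [21598, 21966]
Segment 3: SEQ = 21967, len = 330 B, covers [21967, 22296]
Segment 4: SEQ = 22297, len = 1310 B, covers [22297, 23606] [LOST]
In-order data received: bytes [20890, 22296] (segments 1..3).
Segment 4 missing -> gap begins at byte 22297.
Cumulative ACK = next expected in-order byte = 20890 + 708 + 369 + 330 = 22297

22297


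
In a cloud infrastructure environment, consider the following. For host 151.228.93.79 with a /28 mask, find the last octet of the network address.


Given: IP = 151.228.93.79, prefix = /28
Subnet mask = 255.255.255.240
Last octet of IP: 79
Last octet of mask: 240
Network last octet = 79 AND 240 = 64

64


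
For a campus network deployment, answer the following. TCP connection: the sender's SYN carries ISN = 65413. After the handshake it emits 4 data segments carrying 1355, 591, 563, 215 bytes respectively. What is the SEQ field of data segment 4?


The SYN occupies sequence number ISN = 65413, so the first data byte is ISN + 1 = 65414.
SEQ of data segment i = (ISN + 1) + sum of payload sizes of segments 1..i-1.
Segment 1: SEQ = 65414, payload = 1355 bytes
Segment 2: SEQ = 66769, payload = 591 bytes
Segment 3: SEQ = 67360, payload = 563 bytes
Segment 4: SEQ = 67923, payload = 215 bytes
SEQ of segment 4 = 65414 + 1355 + 591 + 563 = 67923

67923


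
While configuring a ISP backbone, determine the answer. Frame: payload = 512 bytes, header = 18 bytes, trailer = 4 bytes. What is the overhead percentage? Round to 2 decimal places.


Given: payload = 512 B, header = 18 B, trailer = 4 B
Overhead bytes = header + trailer = 18 + 4 = 22
Total frame = payload + overhead = 512 + 22 = 534
Overhead % = 22 / 534 * 100 = 4.1199% -> 4.12% (2 dp)

4.12


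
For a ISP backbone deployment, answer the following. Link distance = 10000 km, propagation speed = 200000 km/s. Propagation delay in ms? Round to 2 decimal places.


Given: distance = 10000 km, speed = 200000 km/s
Delay = distance / speed = 10000 / 200000 seconds
Delay in ms = 10000 * 1000 / 200000
Delay = 50.0000 ms
Rounded to 2 dp = 50.00 ms

50.00


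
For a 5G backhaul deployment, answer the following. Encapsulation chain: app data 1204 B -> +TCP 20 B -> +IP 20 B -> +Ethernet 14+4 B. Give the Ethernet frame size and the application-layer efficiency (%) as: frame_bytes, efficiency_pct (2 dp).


TCP segment = 1204 + 20 = 1224 B
IP packet = 1224 + 20 = 1244 B
Ethernet frame = 1244 + 14 + 4 = 1262 B
Efficiency = app / frame = 1204 / 1262 = 0.954041 = 95.4041% -> 95.40% (2 dp)

1262, 95.40


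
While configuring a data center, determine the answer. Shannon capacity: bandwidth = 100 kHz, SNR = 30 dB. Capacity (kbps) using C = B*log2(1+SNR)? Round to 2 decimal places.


Given: B = 100 kHz, SNR = 30 dB
SNR linear = 10^(30/10) = 1000
1 + SNR = 1001
log2(1001) = 9.9672262588
C = 100 * 1000 * 9.9672262588 = 996722.6259 bps
C = 996.722626 kbps -> 996.72 kbps (2 dp)

996.72


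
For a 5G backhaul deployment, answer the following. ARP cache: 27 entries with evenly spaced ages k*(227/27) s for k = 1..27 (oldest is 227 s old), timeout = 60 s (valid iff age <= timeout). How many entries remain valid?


Ages are k * 227/27 s for k = 1..27 (spacing = 8.4074 s).
Entry k is valid iff k * 227/27 <= 60 iff k <= 27 * 60 / 227 = 7.1366
n_valid = floor(7.1366) = 7
(n_stale = 27 - 7 = 20)

7


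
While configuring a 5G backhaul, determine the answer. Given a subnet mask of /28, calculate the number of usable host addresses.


Given: subnet mask /28
Host bits = 32 - 28 = 4
Total addresses = 2^4 = 16
Usable hosts = 16 - 2 (network + broadcast) = 14

14


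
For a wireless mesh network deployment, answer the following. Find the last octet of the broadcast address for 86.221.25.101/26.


Given: IP = 86.221.25.101, prefix = /26
Host bits = 32 - 26 = 6
Network last octet = 101 AND mask = 64
Host part size = 2^6 - 1 = 63
Broadcast last octet = 64 OR 63 = 127

127


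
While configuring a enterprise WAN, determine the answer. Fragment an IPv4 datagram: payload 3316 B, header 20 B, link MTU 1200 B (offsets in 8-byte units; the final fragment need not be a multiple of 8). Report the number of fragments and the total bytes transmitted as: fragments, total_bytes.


Max data per non-final fragment = floor((MTU - header)/8)*8 = floor((1200 - 20)/8)*8 = floor(1180/8)*8 = 1176 B
Final fragment needs no 8-byte alignment: it can carry up to MTU - header = 1180 B
Non-final fragments needed = ceil((payload - 1180) / 1176) = ceil(2136/1176) = ceil(1.8163) = 2
Number of fragments = 2 + 1 = 3
Fragment sizes (data): 2 * 1176 B + 964 B (last, 964 <= 1180 OK)
Total bytes sent = payload + n_frags * header = 3316 + 3*20 = 3316 + 60 = 3376 B

3, 3376


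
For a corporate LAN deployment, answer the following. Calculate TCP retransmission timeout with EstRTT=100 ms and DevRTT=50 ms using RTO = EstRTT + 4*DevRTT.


Given: EstRTT = 100 ms, DevRTT = 50 ms
Timeout = EstRTT + 4 * DevRTT
4 * DevRTT = 4 * 50 = 200
Timeout = 100 + 200 = 300 ms

300


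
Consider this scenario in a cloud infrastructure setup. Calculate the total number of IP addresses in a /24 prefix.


Given: CIDR prefix /24
Host bits = 32 - 24 = 8
Total addresses = 2^8 = 256

256


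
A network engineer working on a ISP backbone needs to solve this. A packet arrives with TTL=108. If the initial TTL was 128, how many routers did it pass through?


Given: initial TTL = 128, received TTL = 108
Hops = initial TTL - received TTL
Hops = 128 - 108 = 20

20


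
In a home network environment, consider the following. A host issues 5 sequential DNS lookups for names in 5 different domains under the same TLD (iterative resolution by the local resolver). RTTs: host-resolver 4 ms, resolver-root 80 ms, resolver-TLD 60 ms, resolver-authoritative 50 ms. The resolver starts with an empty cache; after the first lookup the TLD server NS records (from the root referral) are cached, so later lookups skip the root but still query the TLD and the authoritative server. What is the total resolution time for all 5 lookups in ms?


Lookup 1 (cold cache): local + root + TLD + auth = 4 + 80 + 60 + 50 = 194 ms
Lookups 2..5 (TLD NS cached -> skip root; new domain -> still ask TLD and auth): local + TLD + auth = 4 + 60 + 50 = 114 ms each
Remaining 4 lookups: 4 * 114 = 456 ms
Total = 194 + 456 = 650 ms

650


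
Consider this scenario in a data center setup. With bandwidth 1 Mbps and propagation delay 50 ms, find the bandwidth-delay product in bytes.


Given: bandwidth = 1 Mbps, delay = 50 ms
BDP in bits = 1 * 10^6 * 50 / 1000
BDP in bits = 50000
BDP in bytes = 50000 / 8 = 6250

6250


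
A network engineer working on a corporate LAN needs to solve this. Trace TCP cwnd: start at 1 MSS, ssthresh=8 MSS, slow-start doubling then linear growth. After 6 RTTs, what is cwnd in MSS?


RTT 0: cwnd = 1 MSS (initial)
RTT 1: cwnd = 2 MSS (slow start, doubled)
RTT 2: cwnd = 4 MSS (slow start, doubled)
RTT 3: cwnd = 8 MSS (slow start, doubled)
RTT 4: cwnd = 9 MSS (congestion avoidance, +1)
RTT 5: cwnd = 10 MSS (congestion avoidance, +1)
RTT 6: cwnd = 11 MSS (congestion avoidance, +1)

11


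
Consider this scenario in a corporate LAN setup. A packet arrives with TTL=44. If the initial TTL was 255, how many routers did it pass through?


Given: initial TTL = 255, received TTL = 44
Hops = initial TTL - received TTL
Hops = 255 - 44 = 211

211


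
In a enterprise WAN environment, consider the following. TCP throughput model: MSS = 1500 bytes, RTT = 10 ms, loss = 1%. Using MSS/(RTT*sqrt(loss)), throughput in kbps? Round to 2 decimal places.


Given: MSS = 1500 bytes, RTT = 10 ms, loss = 1%
RTT in seconds = 10 / 1000 = 0.01
Loss rate = 1% = 0.01
sqrt(loss) = sqrt(0.01) = 0.1
Throughput (bytes/s) = 1500 / (0.01 * 0.1) = 1500000.0000
Throughput (kbps) = 1500000.0000 * 8 / 1000 = 12000.000000 -> 12000.00 kbps (2 dp)

12000.00


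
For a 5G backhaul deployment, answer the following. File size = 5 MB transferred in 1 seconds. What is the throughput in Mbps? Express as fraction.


Given: file = 5 MB, time = 1 s
File in Mb = 5 * 8 = 40 Mb
Throughput = 40 / 1 Mbps
Throughput = 40 Mbps

40


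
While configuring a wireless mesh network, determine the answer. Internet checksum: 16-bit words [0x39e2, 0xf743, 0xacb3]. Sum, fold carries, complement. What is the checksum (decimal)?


Given words: [0x39e2, 0xf743, 0xacb3]
Step 1: Sum all words
Raw sum = 14818 + 63299 + 44211 = 122328
Step 2: Fold carry: (56792 + 1) = 56793
One's complement = ~56793 & 0xFFFF = 8742

8742


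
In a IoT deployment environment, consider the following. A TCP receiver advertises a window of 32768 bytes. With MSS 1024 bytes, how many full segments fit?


Given: RWND = 32768 bytes, MSS = 1024 bytes
Full segments = floor(RWND / MSS)
Full segments = floor(32768 / 1024)
Full segments = floor(32.0) = 32

32


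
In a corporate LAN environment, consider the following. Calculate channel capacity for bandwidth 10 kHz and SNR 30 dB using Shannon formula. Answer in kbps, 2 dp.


Given: B = 10 kHz, SNR = 30 dB
SNR linear = 10^(30/10) = 1000
1 + SNR = 1001
log2(1001) = 9.9672262588
C = 10 * 1000 * 9.9672262588 = 99672.2626 bps
C = 99.672263 kbps -> 99.67 kbps (2 dp)

99.67


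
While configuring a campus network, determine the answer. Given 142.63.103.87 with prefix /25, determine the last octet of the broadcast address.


Given: IP = 142.63.103.87, prefix = /25
Host bits = 32 - 25 = 7
Network last octet = 87 AND mask = 0
Host part size = 2^7 - 1 = 127
Broadcast last octet = 0 OR 127 = 127

127


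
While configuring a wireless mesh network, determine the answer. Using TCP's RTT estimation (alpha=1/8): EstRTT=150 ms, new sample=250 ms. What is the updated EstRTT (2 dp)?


Given: EstRTT = 150 ms, SampleRTT = 250 ms, alpha = 1/8
New EstRTT = (1 - alpha) * EstRTT + alpha * SampleRTT
(7/8) * 150 = 131.25
(1/8) * 250 = 31.25
New EstRTT = 131.25 + 31.25 = 162.5 ms -> 162.50 ms (2 dp)

162.50


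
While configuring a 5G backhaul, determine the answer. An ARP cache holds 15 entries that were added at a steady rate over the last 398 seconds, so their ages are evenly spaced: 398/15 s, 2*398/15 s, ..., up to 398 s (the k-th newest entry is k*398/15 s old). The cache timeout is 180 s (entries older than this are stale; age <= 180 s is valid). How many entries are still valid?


Ages are k * 398/15 s for k = 1..15 (spacing = 26.5333 s).
Entry k is valid iff k * 398/15 <= 180 iff k <= 15 * 180 / 398 = 6.7839
n_valid = floor(6.7839) = 6
(n_stale = 15 - 6 = 9)

6


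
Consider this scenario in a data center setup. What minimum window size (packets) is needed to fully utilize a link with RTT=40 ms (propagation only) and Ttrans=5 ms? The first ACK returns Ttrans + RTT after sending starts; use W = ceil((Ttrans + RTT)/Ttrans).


Given: Ttrans = 5 ms, RTT = 40 ms (= 2 * Tprop, Tprop = 20 ms)
Time until first ACK returns = Ttrans + RTT = 5 + 40 = 45 ms
Need W * Ttrans >= Ttrans + RTT  ->  W >= (Ttrans + RTT) / Ttrans
(Ttrans + RTT) / Ttrans = 45 / 5 = 9
W_min = ceil(9) = 9

9


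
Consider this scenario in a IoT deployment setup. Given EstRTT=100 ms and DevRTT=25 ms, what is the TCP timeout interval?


Given: EstRTT = 100 ms, DevRTT = 25 ms
Timeout = EstRTT + 4 * DevRTT
4 * DevRTT = 4 * 25 = 100
Timeout = 100 + 100 = 200 ms

200


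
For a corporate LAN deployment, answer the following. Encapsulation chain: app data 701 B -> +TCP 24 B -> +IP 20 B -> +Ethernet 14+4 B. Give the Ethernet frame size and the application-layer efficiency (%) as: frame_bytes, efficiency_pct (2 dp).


TCP segment = 701 + 24 = 725 B
IP packet = 725 + 20 = 745 B
Ethernet frame = 745 + 14 + 4 = 763 B
Efficiency = app / frame = 701 / 763 = 0.918742 = 91.8742% -> 91.87% (2 dp)

763, 91.87


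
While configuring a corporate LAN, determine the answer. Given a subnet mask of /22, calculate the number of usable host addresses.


Given: subnet mask /22
Host bits = 32 - 22 = 10
Total addresses = 2^10 = 1024
Usable hosts = 1024 - 2 (network + broadcast) = 1022

1022


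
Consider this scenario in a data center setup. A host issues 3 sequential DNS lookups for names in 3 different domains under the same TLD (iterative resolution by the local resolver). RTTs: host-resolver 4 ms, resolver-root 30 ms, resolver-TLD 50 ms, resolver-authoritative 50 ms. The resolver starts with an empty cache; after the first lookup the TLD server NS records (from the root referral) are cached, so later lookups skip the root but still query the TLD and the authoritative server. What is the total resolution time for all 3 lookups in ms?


Lookup 1 (cold cache): local + root + TLD + auth = 4 + 30 + 50 + 50 = 134 ms
Lookups 2..3 (TLD NS cached -> skip root; new domain -> still ask TLD and auth): local + TLD + auth = 4 + 50 + 50 = 104 ms each
Remaining 2 lookups: 2 * 104 = 208 ms
Total = 134 + 208 = 342 ms

342


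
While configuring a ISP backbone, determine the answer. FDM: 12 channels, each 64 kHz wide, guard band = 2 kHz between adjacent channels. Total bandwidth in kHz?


Given: 12 channels, 64 kHz each, guard = 2 kHz
Channel bandwidth = 12 * 64 = 768 kHz
Guard bands = 11 gaps * 2 kHz = 22 kHz
Total = 768 + 22 = 790 kHz

790


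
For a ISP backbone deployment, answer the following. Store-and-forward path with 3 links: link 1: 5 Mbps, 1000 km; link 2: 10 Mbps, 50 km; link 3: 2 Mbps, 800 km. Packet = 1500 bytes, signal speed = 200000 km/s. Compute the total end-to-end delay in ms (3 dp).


Packet = 1500 bytes = 12000 bits. Store-and-forward: sum (t_trans + t_prop) per link.
Link 1: t_trans = 12000/(5*10^6) s = 2.4000 ms; t_prop = 1000/200000 s = 5.0000 ms; subtotal = 7.4000 ms
Link 2: t_trans = 12000/(10*10^6) s = 1.2000 ms; t_prop = 50/200000 s = 0.2500 ms; subtotal = 1.4500 ms
Link 3: t_trans = 12000/(2*10^6) s = 6.0000 ms; t_prop = 800/200000 s = 4.0000 ms; subtotal = 10.0000 ms
End-to-end = 7.4000 + 1.4500 + 10.0000 = 18.8500 ms -> 18.850 ms (3 dp)

18.850


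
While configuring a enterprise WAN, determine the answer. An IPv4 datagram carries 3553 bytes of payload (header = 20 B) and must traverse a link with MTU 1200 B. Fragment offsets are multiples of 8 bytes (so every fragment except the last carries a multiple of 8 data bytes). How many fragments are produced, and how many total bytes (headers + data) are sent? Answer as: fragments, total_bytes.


Max data per non-final fragment = floor((MTU - header)/8)*8 = floor((1200 - 20)/8)*8 = floor(1180/8)*8 = 1176 B
Final fragment needs no 8-byte alignment: it can carry up to MTU - header = 1180 B
Non-final fragments needed = ceil((payload - 1180) / 1176) = ceil(2373/1176) = ceil(2.0179) = 3
Number of fragments = 3 + 1 = 4
Fragment sizes (data): 3 * 1176 B + 25 B (last, 25 <= 1180 OK)
Total bytes sent = payload + n_frags * header = 3553 + 4*20 = 3553 + 80 = 3633 B

4, 3633


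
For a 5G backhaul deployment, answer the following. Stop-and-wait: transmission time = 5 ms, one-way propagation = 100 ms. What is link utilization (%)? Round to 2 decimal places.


Given: Ttrans = 5 ms, Tprop = 100 ms
RTT = 2 * Tprop = 2 * 100 = 200 ms
U = Ttrans / (Ttrans + RTT)
U = 5 / (5 + 200)
U = 5 / 205 = 0.02439
U% = 2.44%

2.44


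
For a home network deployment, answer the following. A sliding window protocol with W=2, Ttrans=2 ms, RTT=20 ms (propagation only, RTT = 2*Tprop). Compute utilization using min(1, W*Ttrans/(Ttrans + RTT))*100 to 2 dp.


Given: W = 2, Ttrans = 2 ms, RTT = 20 ms (= 2 * Tprop, Tprop = 10 ms)
Cycle time = Ttrans + RTT = 2 + 20 = 22 ms (first packet sent until its ACK returns)
W * Ttrans = 2 * 2 = 4 ms of sending per cycle
W * Ttrans / (Ttrans + RTT) = 4 / 22 = 0.181818
U = min(1, 0.181818) = 0.181818
U% = 18.18%

18.18


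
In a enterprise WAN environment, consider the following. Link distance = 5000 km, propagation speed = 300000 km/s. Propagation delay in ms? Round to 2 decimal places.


Given: distance = 5000 km, speed = 300000 km/s
Delay = distance / speed = 5000 / 300000 seconds
Delay in ms = 5000 * 1000 / 300000
Delay = 16.6667 ms
Rounded to 2 dp = 16.67 ms

16.67


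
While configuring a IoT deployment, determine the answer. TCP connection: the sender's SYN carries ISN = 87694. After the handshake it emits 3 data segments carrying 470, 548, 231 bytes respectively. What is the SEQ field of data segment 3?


The SYN occupies sequence number ISN = 87694, so the first data byte is ISN + 1 = 87695.
SEQ of data segment i = (ISN + 1) + sum of payload sizes of segments 1..i-1.
Segment 1: SEQ = 87695, payload = 470 bytes
Segment 2: SEQ = 88165, payload = 548 bytes
Segment 3: SEQ = 88713, payload = 231 bytes
SEQ of segment 3 = 87695 + 470 + 548 = 88713

88713


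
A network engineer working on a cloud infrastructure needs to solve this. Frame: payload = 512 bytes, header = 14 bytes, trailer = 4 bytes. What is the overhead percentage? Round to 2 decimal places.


Given: payload = 512 B, header = 14 B, trailer = 4 B
Overhead bytes = header + trailer = 14 + 4 = 18
Total frame = payload + overhead = 512 + 18 = 530
Overhead % = 18 / 530 * 100 = 3.3962% -> 3.40% (2 dp)

3.40


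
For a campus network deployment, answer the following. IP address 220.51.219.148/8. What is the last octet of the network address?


Given: IP = 220.51.219.148, prefix = /8
Subnet mask = 255.0.0.0
Last octet of IP: 148
Last octet of mask: 0
Network last octet = 148 AND 0 = 0

0


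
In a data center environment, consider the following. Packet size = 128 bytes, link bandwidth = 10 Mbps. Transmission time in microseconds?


Given: packet = 128 bytes, bandwidth = 10 Mbps
Packet in bits = 128 * 8 = 1024 bits
Bandwidth = 10 * 10^6 = 10000000 bps
Time = 1024 / 10000000 seconds
Time in us = 1024 * 10^6 / 10000000 = 102.4

102.4


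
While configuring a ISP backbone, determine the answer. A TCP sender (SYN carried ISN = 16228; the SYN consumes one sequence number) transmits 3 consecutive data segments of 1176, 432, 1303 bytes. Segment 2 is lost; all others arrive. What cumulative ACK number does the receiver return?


SYN uses sequence number 16228; first data byte = ISN + 1 = 16229.
Segment 1: SEQ = 16229, len = 1176 B, covers [16229, 17404]
Segment 2: SEQ = 17405, len = 432 B, covers [17405, 17836] [LOST]
Segment 3: SEQ = 17837, len = 1303 B, covers [17837, 19139]
In-order data received: bytes [16229, 17404] (segments 1..1).
Segment 2 missing -> gap begins at byte 17405; later segments buffered out of order.
Cumulative ACK = next expected in-order byte = 16229 + 1176 = 17405

17405


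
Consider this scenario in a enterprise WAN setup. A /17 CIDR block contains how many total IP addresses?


Given: CIDR prefix /17
Host bits = 32 - 17 = 15
Total addresses = 2^15 = 32768

32768


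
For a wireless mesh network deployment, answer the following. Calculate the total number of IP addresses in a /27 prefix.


Given: CIDR prefix /27
Host bits = 32 - 27 = 5
Total addresses = 2^5 = 32

32


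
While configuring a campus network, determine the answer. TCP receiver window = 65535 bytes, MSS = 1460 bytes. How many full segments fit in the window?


Given: RWND = 65535 bytes, MSS = 1460 bytes
Full segments = floor(RWND / MSS)
Full segments = floor(65535 / 1460)
Full segments = floor(44.887) = 44

44


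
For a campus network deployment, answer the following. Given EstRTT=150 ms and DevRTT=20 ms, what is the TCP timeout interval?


Given: EstRTT = 150 ms, DevRTT = 20 ms
Timeout = EstRTT + 4 * DevRTT
4 * DevRTT = 4 * 20 = 80
Timeout = 150 + 80 = 230 ms

230


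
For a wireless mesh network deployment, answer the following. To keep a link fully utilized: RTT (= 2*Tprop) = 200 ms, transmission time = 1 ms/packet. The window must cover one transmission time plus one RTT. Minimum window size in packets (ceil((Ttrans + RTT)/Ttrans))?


Given: Ttrans = 1 ms, RTT = 200 ms (= 2 * Tprop, Tprop = 100 ms)
Time until first ACK returns = Ttrans + RTT = 1 + 200 = 201 ms
Need W * Ttrans >= Ttrans + RTT  ->  W >= (Ttrans + RTT) / Ttrans
(Ttrans + RTT) / Ttrans = 201 / 1 = 201
W_min = ceil(201) = 201

201


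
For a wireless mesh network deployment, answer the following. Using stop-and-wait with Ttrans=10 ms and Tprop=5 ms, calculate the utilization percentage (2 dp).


Given: Ttrans = 10 ms, Tprop = 5 ms
RTT = 2 * Tprop = 2 * 5 = 10 ms
U = Ttrans / (Ttrans + RTT)
U = 10 / (10 + 10)
U = 10 / 20 = 0.5
U% = 50.00%

50.00


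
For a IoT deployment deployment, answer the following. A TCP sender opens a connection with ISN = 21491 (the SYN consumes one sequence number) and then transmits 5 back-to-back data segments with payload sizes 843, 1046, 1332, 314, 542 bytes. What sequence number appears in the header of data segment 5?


The SYN occupies sequence number ISN = 21491, so the first data byte is ISN + 1 = 21492.
SEQ of data segment i = (ISN + 1) + sum of payload sizes of segments 1..i-1.
Segment 1: SEQ = 21492, payload = 843 bytes
Segment 2: SEQ = 22335, payload = 1046 bytes
Segment 3: SEQ = 23381, payload = 1332 bytes
Segment 4: SEQ = 24713, payload = 314 bytes
Segment 5: SEQ = 25027, payload = 542 bytes
SEQ of segment 5 = 21492 + 843 + 1046 + 1332 + 314 = 25027

25027


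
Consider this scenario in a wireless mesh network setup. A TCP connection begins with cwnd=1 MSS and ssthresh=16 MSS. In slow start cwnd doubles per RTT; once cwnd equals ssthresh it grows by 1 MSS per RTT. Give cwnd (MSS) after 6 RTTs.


RTT 0: cwnd = 1 MSS (initial)
RTT 1: cwnd = 2 MSS (slow start, doubled)
RTT 2: cwnd = 4 MSS (slow start, doubled)
RTT 3: cwnd = 8 MSS (slow start, doubled)
RTT 4: cwnd = 16 MSS (slow start, doubled)
RTT 5: cwnd = 17 MSS (congestion avoidance, +1)
RTT 6: cwnd = 18 MSS (congestion avoidance, +1)

18


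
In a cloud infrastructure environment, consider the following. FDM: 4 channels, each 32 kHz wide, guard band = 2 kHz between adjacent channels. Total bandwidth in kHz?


Given: 4 channels, 32 kHz each, guard = 2 kHz
Channel bandwidth = 4 * 32 = 128 kHz
Guard bands = 3 gaps * 2 kHz = 6 kHz
Total = 128 + 6 = 134 kHz

134


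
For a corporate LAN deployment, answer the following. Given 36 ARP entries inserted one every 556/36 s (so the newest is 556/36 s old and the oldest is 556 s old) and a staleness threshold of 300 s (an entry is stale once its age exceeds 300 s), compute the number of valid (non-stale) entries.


Ages are k * 556/36 s for k = 1..36 (spacing = 15.4444 s).
Entry k is valid iff k * 556/36 <= 300 iff k <= 36 * 300 / 556 = 19.4245
n_valid = floor(19.4245) = 19
(n_stale = 36 - 19 = 17)

19


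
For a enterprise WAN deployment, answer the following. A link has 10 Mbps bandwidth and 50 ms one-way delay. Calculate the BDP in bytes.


Given: bandwidth = 10 Mbps, delay = 50 ms
BDP in bits = 10 * 10^6 * 50 / 1000
BDP in bits = 500000
BDP in bytes = 500000 / 8 = 62500

62500


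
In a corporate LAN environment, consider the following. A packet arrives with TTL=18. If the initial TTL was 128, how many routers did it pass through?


Given: initial TTL = 128, received TTL = 18
Hops = initial TTL - received TTL
Hops = 128 - 18 = 110

110


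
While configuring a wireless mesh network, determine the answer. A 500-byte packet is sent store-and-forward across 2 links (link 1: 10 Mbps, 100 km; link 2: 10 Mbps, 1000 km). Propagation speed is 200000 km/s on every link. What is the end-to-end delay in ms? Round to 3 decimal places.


Packet = 500 bytes = 4000 bits. Store-and-forward: sum (t_trans + t_prop) per link.
Link 1: t_trans = 4000/(10*10^6) s = 0.4000 ms; t_prop = 100/200000 s = 0.5000 ms; subtotal = 0.9000 ms
Link 2: t_trans = 4000/(10*10^6) s = 0.4000 ms; t_prop = 1000/200000 s = 5.0000 ms; subtotal = 5.4000 ms
End-to-end = 0.9000 + 5.4000 = 6.3000 ms -> 6.300 ms (3 dp)

6.300


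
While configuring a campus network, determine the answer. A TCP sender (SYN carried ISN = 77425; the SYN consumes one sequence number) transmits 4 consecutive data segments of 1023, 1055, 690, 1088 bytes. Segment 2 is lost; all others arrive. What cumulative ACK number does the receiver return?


SYN uses sequence number 77425; first data byte = ISN + 1 = 77426.
Segment 1: SEQ = 77426, len = 1023 B, covers [77426, 78448]
Segment 2: SEQ = 78449, len = 1055 B, covers [78449, 79503] [LOST]
Segment 3: SEQ = 79504, len = 690 B, covers [79504, 80193]
Segment 4: SEQ = 80194, len = 1088 B, covers [80194, 81281]
In-order data received: bytes [77426, 78448] (segments 1..1).
Segment 2 missing -> gap begins at byte 78449; later segments buffered out of order.
Cumulative ACK = next expected in-order byte = 77426 + 1023 = 78449

78449


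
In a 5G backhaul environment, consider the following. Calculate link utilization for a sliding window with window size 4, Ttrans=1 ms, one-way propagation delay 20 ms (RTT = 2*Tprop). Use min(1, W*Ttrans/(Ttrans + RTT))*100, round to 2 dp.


Given: W = 4, Ttrans = 1 ms, RTT = 40 ms (= 2 * Tprop, Tprop = 20 ms)
Cycle time = Ttrans + RTT = 1 + 40 = 41 ms (first packet sent until its ACK returns)
W * Ttrans = 4 * 1 = 4 ms of sending per cycle
W * Ttrans / (Ttrans + RTT) = 4 / 41 = 0.097561
U = min(1, 0.097561) = 0.097561
U% = 9.76%

9.76


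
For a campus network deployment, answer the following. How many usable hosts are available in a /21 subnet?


Given: subnet mask /21
Host bits = 32 - 21 = 11
Total addresses = 2^11 = 2048
Usable hosts = 2048 - 2 (network + broadcast) = 2046

2046


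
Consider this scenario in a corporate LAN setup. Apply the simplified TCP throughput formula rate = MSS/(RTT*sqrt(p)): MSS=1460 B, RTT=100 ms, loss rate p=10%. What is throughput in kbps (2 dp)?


Given: MSS = 1460 bytes, RTT = 100 ms, loss = 10%
RTT in seconds = 100 / 1000 = 0.1
Loss rate = 10% = 0.1
sqrt(loss) = sqrt(0.1) = 0.316227766017
Throughput (bytes/s) = 1460 / (0.1 * 0.316227766017) = 46169.2538
Throughput (kbps) = 46169.2538 * 8 / 1000 = 369.354031 -> 369.35 kbps (2 dp)

369.35


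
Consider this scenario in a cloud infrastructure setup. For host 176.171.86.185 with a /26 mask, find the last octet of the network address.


Given: IP = 176.171.86.185, prefix = /26
Subnet mask = 255.255.255.192
Last octet of IP: 185
Last octet of mask: 192
Network last octet = 185 AND 192 = 128

128


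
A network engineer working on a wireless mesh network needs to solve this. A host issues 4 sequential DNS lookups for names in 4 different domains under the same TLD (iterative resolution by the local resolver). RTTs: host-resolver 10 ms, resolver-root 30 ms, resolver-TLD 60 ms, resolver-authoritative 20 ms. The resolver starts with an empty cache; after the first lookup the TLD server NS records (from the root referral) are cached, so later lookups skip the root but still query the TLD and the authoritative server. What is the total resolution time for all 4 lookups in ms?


Lookup 1 (cold cache): local + root + TLD + auth = 10 + 30 + 60 + 20 = 120 ms
Lookups 2..4 (TLD NS cached -> skip root; new domain -> still ask TLD and auth): local + TLD + auth = 10 + 60 + 20 = 90 ms each
Remaining 3 lookups: 3 * 90 = 270 ms
Total = 120 + 270 = 390 ms

390


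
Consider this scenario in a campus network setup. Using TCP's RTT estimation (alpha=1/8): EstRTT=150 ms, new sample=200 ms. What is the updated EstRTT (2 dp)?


Given: EstRTT = 150 ms, SampleRTT = 200 ms, alpha = 1/8
New EstRTT = (1 - alpha) * EstRTT + alpha * SampleRTT
(7/8) * 150 = 131.25
(1/8) * 200 = 25
New EstRTT = 131.25 + 25 = 156.25 ms -> 156.25 ms (2 dp)

156.25


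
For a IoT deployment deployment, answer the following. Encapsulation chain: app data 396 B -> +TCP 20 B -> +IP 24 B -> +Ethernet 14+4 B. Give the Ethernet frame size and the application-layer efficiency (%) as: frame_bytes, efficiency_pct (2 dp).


TCP segment = 396 + 20 = 416 B
IP packet = 416 + 24 = 440 B
Ethernet frame = 440 + 14 + 4 = 458 B
Efficiency = app / frame = 396 / 458 = 0.864629 = 86.4629% -> 86.46% (2 dp)

458, 86.46


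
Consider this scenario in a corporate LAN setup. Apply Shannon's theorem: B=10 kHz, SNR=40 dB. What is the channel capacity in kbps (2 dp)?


Given: B = 10 kHz, SNR = 40 dB
SNR linear = 10^(40/10) = 10000
1 + SNR = 10001
log2(10001) = 13.2878566418
C = 10 * 1000 * 13.2878566418 = 132878.5664 bps
C = 132.878566 kbps -> 132.88 kbps (2 dp)

132.88


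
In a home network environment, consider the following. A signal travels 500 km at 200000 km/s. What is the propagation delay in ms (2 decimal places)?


Given: distance = 500 km, speed = 200000 km/s
Delay = distance / speed = 500 / 200000 seconds
Delay in ms = 500 * 1000 / 200000
Delay = 2.5000 ms
Rounded to 2 dp = 2.50 ms

2.50


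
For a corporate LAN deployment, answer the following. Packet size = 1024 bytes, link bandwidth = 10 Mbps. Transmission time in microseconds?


Given: packet = 1024 bytes, bandwidth = 10 Mbps
Packet in bits = 1024 * 8 = 8192 bits
Bandwidth = 10 * 10^6 = 10000000 bps
Time = 8192 / 10000000 seconds
Time in us = 8192 * 10^6 / 10000000 = 819.2

819.2


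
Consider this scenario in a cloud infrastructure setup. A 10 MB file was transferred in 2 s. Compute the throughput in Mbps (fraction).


Given: file = 10 MB, time = 2 s
File in Mb = 10 * 8 = 80 Mb
Throughput = 80 / 2 Mbps
Throughput = 40 Mbps

40


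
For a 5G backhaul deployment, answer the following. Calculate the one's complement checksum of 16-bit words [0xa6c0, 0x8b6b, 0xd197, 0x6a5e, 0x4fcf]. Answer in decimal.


Given words: [0xa6c0, 0x8b6b, 0xd197, 0x6a5e, 0x4fcf]
Step 1: Sum all words
Raw sum = 42688 + 35691 + 53655 + 27230 + 20431 = 179695
Step 2: Fold carry: (48623 + 2) = 48625
One's complement = ~48625 & 0xFFFF = 16910

16910


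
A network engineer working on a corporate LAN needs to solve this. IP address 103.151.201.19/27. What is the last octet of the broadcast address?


Given: IP = 103.151.201.19, prefix = /27
Host bits = 32 - 27 = 5
Network last octet = 19 AND mask = 0
Host part size = 2^5 - 1 = 31
Broadcast last octet = 0 OR 31 = 31

31


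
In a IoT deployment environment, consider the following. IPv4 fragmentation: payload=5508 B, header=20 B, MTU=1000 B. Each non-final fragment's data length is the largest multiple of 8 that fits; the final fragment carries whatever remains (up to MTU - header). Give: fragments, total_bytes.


Max data per non-final fragment = floor((MTU - header)/8)*8 = floor((1000 - 20)/8)*8 = floor(980/8)*8 = 976 B
Final fragment needs no 8-byte alignment: it can carry up to MTU - header = 980 B
Non-final fragments needed = ceil((payload - 980) / 976) = ceil(4528/976) = ceil(4.6393) = 5
Number of fragments = 5 + 1 = 6
Fragment sizes (data): 5 * 976 B + 628 B (last, 628 <= 980 OK)
Total bytes sent = payload + n_frags * header = 5508 + 6*20 = 5508 + 120 = 5628 B

6, 5628


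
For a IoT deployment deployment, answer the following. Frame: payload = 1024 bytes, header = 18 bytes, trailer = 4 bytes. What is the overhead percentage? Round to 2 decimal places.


Given: payload = 1024 B, header = 18 B, trailer = 4 B
Overhead bytes = header + trailer = 18 + 4 = 22
Total frame = payload + overhead = 1024 + 22 = 1046
Overhead % = 22 / 1046 * 100 = 2.1033% -> 2.10% (2 dp)

2.10


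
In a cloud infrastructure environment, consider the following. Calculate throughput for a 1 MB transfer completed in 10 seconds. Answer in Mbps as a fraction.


Given: file = 1 MB, time = 10 s
File in Mb = 1 * 8 = 8 Mb
Throughput = 8 / 10 Mbps
Throughput = 4/5 Mbps

4/5


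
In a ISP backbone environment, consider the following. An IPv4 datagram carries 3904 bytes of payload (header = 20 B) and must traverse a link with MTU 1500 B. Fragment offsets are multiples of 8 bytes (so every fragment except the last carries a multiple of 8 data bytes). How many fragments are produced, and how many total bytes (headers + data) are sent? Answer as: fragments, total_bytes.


Max data per non-final fragment = floor((MTU - header)/8)*8 = floor((1500 - 20)/8)*8 = floor(1480/8)*8 = 1480 B
Final fragment needs no 8-byte alignment: it can carry up to MTU - header = 1480 B
Non-final fragments needed = ceil((payload - 1480) / 1480) = ceil(2424/1480) = ceil(1.6378) = 2
Number of fragments = 2 + 1 = 3
Fragment sizes (data): 2 * 1480 B + 944 B (last, 944 <= 1480 OK)
Total bytes sent = payload + n_frags * header = 3904 + 3*20 = 3904 + 60 = 3964 B

3, 3964


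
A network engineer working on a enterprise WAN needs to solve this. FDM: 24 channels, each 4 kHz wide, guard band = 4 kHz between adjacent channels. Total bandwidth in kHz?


Given: 24 channels, 4 kHz each, guard = 4 kHz
Channel bandwidth = 24 * 4 = 96 kHz
Guard bands = 23 gaps * 4 kHz = 92 kHz
Total = 96 + 92 = 188 kHz

188


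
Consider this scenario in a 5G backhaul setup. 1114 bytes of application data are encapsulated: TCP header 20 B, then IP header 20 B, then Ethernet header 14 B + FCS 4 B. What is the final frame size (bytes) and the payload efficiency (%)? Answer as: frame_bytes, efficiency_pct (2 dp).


TCP segment = 1114 + 20 = 1134 B
IP packet = 1134 + 20 = 1154 B
Ethernet frame = 1154 + 14 + 4 = 1172 B
Efficiency = app / frame = 1114 / 1172 = 0.950512 = 95.0512% -> 95.05% (2 dp)

1172, 95.05


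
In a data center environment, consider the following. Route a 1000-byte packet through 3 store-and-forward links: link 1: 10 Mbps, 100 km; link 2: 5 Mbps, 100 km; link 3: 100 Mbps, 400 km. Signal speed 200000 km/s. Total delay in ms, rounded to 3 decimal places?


Packet = 1000 bytes = 8000 bits. Store-and-forward: sum (t_trans + t_prop) per link.
Link 1: t_trans = 8000/(10*10^6) s = 0.8000 ms; t_prop = 100/200000 s = 0.5000 ms; subtotal = 1.3000 ms
Link 2: t_trans = 8000/(5*10^6) s = 1.6000 ms; t_prop = 100/200000 s = 0.5000 ms; subtotal = 2.1000 ms
Link 3: t_trans = 8000/(100*10^6) s = 0.0800 ms; t_prop = 400/200000 s = 2.0000 ms; subtotal = 2.0800 ms
End-to-end = 1.3000 + 2.1000 + 2.0800 = 5.4800 ms -> 5.480 ms (3 dp)

5.480


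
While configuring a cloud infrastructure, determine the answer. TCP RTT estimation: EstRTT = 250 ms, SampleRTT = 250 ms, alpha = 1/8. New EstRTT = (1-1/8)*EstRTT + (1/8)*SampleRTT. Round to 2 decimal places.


Given: EstRTT = 250 ms, SampleRTT = 250 ms, alpha = 1/8
New EstRTT = (1 - alpha) * EstRTT + alpha * SampleRTT
(7/8) * 250 = 218.75
(1/8) * 250 = 31.25
New EstRTT = 218.75 + 31.25 = 250 ms -> 250.00 ms (2 dp)

250.00


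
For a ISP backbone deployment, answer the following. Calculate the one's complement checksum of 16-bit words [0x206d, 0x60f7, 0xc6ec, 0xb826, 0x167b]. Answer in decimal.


Given words: [0x206d, 0x60f7, 0xc6ec, 0xb826, 0x167b]
Step 1: Sum all words
Raw sum = 8301 + 24823 + 50924 + 47142 + 5755 = 136945
Step 2: Fold carry: (5873 + 2) = 5875
One's complement = ~5875 & 0xFFFF = 59660

59660


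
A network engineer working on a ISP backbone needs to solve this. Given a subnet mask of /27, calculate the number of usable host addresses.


Given: subnet mask /27
Host bits = 32 - 27 = 5
Total addresses = 2^5 = 32
Usable hosts = 32 - 2 (network + broadcast) = 30

30


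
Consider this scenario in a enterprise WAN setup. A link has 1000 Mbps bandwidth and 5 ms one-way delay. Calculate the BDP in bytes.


Given: bandwidth = 1000 Mbps, delay = 5 ms
BDP in bits = 1000 * 10^6 * 5 / 1000
BDP in bits = 5000000
BDP in bytes = 5000000 / 8 = 625000

625000


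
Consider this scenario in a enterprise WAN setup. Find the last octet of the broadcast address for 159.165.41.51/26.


Given: IP = 159.165.41.51, prefix = /26
Host bits = 32 - 26 = 6
Network last octet = 51 AND mask = 0
Host part size = 2^6 - 1 = 63
Broadcast last octet = 0 OR 63 = 63

63


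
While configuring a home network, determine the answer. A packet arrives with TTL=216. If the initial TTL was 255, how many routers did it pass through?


Given: initial TTL = 255, received TTL = 216
Hops = initial TTL - received TTL
Hops = 255 - 216 = 39

39


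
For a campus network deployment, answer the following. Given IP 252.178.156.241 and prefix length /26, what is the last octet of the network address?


Given: IP = 252.178.156.241, prefix = /26
Subnet mask = 255.255.255.192
Last octet of IP: 241
Last octet of mask: 192
Network last octet = 241 AND 192 = 192

192


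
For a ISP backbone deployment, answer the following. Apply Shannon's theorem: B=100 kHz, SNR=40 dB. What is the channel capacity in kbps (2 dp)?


Given: B = 100 kHz, SNR = 40 dB
SNR linear = 10^(40/10) = 10000
1 + SNR = 10001
log2(10001) = 13.2878566418
C = 100 * 1000 * 13.2878566418 = 1328785.6642 bps
C = 1328.785664 kbps -> 1328.79 kbps (2 dp)

1328.79


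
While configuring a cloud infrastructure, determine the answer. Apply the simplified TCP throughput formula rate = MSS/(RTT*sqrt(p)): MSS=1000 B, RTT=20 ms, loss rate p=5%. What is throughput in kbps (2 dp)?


Given: MSS = 1000 bytes, RTT = 20 ms, loss = 5%
RTT in seconds = 20 / 1000 = 0.02
Loss rate = 5% = 0.05
sqrt(loss) = sqrt(0.05) = 0.223606797750
Throughput (bytes/s) = 1000 / (0.02 * 0.223606797750) = 223606.7977
Throughput (kbps) = 223606.7977 * 8 / 1000 = 1788.854382 -> 1788.85 kbps (2 dp)

1788.85


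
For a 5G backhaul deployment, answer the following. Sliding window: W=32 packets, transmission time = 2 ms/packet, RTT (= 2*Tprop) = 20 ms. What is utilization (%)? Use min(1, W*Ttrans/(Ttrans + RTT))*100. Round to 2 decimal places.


Given: W = 32, Ttrans = 2 ms, RTT = 20 ms (= 2 * Tprop, Tprop = 10 ms)
Cycle time = Ttrans + RTT = 2 + 20 = 22 ms (first packet sent until its ACK returns)
W * Ttrans = 32 * 2 = 64 ms of sending per cycle
W * Ttrans / (Ttrans + RTT) = 64 / 22 = 2.909091
U = min(1, 2.909091) = 1.000000
U% = 100.00%

100.00


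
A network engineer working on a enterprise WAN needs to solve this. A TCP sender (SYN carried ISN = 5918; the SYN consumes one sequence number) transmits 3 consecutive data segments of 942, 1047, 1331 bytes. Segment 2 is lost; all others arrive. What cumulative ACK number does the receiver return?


SYN uses sequence number 5918; first data byte = ISN + 1 = 5919.
Segment 1: SEQ = 5919, len = 942 B, covers [5919, 6860]
Segment 2: SEQ = 6861, len = 1047 B, covers [6861, 7907] [LOST]
Segment 3: SEQ = 7908, len = 1331 B, covers [7908, 9238]
In-order data received: bytes [5919, 6860] (segments 1..1).
Segment 2 missing -> gap begins at byte 6861; later segments buffered out of order.
Cumulative ACK = next expected in-order byte = 5919 + 942 = 6861

6861
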